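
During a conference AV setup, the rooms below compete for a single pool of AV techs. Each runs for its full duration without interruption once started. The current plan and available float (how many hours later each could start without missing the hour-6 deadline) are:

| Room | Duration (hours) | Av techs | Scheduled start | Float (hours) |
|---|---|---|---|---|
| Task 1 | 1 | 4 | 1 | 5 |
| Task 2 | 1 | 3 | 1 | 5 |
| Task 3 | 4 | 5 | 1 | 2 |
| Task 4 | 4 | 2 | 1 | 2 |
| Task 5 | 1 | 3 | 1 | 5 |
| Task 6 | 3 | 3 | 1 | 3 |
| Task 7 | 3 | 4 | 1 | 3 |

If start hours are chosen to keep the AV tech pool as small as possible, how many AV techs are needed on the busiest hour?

Early-start (Task 1@1, Task 2@1, Task 3@1, Task 4@1, Task 5@1, Task 6@1, Task 7@1) gives peak 24: h1:24  h2:14  h3:14  h4:7  h5:0  h6:0.
Shift Task 3→2, Task 4→2, Task 5→6, Task 7→4.
Schedule Task 1@1, Task 2@1, Task 3@2, Task 4@2, Task 5@6, Task 6@1, Task 7@4: h1:10  h2:10  h3:10  h4:11  h5:11  h6:7 — peak 11.

11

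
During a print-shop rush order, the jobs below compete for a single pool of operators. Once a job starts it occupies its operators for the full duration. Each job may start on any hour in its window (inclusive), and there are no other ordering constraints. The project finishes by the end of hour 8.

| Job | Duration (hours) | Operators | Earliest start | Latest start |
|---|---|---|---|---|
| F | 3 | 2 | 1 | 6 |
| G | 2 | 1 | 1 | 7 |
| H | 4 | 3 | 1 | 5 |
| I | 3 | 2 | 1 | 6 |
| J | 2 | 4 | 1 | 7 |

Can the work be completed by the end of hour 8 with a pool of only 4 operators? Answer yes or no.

Total operator-hours = 34; over 8 hours the average is 34/8 > 4, so some hour must exceed 4.

no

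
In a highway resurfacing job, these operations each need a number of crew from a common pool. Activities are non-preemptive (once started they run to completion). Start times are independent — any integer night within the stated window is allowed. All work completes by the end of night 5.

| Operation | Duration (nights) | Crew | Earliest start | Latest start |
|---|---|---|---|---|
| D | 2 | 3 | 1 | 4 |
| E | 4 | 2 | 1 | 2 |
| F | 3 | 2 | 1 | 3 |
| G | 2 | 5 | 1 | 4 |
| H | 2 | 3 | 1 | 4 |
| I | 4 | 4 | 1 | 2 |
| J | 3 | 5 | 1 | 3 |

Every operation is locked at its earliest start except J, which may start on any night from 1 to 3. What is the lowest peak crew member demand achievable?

19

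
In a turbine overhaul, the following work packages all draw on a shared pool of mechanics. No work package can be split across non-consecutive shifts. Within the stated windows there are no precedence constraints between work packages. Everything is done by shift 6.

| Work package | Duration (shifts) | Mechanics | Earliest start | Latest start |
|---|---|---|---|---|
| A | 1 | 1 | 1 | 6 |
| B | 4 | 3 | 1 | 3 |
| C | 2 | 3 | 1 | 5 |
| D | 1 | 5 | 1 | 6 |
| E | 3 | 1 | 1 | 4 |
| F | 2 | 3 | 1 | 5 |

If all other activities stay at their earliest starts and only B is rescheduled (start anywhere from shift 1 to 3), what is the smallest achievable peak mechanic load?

B@1: s1:16  s2:10  s3:4  s4:3  s5:0  s6:0 → peak 16
B@2: s1:13  s2:10  s3:4  s4:3  s5:3  s6:0 → peak 13
B@3: s1:13  s2:7  s3:4  s4:3  s5:3  s6:3 → peak 13
Best is B@2, peak 13.

13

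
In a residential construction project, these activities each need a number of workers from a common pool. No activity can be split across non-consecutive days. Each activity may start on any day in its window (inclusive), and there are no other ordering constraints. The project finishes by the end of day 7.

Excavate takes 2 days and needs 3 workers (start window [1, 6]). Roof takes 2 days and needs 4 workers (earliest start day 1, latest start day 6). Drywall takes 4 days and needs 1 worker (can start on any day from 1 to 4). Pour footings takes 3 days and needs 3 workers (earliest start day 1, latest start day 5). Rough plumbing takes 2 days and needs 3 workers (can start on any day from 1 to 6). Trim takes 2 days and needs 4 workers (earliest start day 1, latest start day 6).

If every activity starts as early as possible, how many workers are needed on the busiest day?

Early-start schedule: Excavate@1, Roof@1, Drywall@1, Pour footings@1, Rough plumbing@1, Trim@1.
Load per day: day 1: 18, day 2: 18, day 3: 4, day 4: 1, day 5: 0, day 6: 0, day 7: 0.
Peak is 18.

18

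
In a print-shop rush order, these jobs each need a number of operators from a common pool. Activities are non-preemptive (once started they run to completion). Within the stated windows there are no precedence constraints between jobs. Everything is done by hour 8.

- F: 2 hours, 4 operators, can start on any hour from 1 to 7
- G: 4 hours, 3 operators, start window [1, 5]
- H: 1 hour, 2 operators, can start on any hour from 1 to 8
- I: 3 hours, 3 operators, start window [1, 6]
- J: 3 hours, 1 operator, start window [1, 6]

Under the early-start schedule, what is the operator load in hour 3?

7

At early start, hour 3 has: G, I, J.
Demand: 3 + 3 + 1 = 7.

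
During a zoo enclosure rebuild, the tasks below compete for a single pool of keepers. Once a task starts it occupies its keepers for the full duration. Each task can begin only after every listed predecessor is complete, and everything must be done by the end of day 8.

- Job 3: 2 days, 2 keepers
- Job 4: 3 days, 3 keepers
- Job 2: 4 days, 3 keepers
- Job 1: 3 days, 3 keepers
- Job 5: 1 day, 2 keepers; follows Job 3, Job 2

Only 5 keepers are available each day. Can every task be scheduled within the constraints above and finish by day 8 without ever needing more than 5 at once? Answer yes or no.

no

The minimum achievable peak is 6; 5 < 6, so no feasible schedule stays within the cap.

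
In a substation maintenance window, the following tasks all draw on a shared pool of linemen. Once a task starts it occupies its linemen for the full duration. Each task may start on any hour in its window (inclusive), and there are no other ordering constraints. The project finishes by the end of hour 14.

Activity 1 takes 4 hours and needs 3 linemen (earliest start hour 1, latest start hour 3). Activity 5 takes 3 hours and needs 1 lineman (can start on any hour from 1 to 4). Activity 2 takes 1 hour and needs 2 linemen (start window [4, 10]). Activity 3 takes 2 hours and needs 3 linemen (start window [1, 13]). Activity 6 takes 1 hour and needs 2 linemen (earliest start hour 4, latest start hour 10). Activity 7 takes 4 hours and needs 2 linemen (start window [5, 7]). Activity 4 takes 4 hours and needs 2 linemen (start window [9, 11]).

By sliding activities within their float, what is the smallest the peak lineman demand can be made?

Early-start (Activity 1@1, Activity 5@1, Activity 2@4, Activity 3@1, Activity 6@4, Activity 7@5, Activity 4@9) gives peak 7: h1:7  h2:7  h3:4  h4:7  h5:2  h6:2  h7:2  h8:2  h9:2  h10:2  h11:2  h12:2  h13:0  h14:0.
Shift Activity 2→5, Activity 3→9, Activity 6→6, Activity 4→11.
Schedule Activity 1@1, Activity 5@1, Activity 2@5, Activity 3@9, Activity 6@6, Activity 7@5, Activity 4@11: h1:4  h2:4  h3:4  h4:3  h5:4  h6:4  h7:2  h8:2  h9:3  h10:3  h11:2  h12:2  h13:2  h14:2 — peak 4.

4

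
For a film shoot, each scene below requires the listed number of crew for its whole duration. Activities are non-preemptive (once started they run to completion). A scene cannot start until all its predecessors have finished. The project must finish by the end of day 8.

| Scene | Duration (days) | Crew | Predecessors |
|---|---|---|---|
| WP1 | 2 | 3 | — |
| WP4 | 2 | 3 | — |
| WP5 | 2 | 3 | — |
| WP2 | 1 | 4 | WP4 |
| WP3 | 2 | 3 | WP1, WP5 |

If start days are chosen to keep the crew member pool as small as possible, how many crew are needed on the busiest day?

6

Early-start (WP1@1, WP4@1, WP5@1, WP2@3, WP3@3) gives peak 9: d1:9  d2:9  d3:7  d4:3  d5:0  d6:0  d7:0  d8:0.
Shift WP5→3, WP2→5, WP3→6.
Schedule WP1@1, WP4@1, WP5@3, WP2@5, WP3@6: d1:6  d2:6  d3:3  d4:3  d5:4  d6:3  d7:3  d8:0 — peak 6.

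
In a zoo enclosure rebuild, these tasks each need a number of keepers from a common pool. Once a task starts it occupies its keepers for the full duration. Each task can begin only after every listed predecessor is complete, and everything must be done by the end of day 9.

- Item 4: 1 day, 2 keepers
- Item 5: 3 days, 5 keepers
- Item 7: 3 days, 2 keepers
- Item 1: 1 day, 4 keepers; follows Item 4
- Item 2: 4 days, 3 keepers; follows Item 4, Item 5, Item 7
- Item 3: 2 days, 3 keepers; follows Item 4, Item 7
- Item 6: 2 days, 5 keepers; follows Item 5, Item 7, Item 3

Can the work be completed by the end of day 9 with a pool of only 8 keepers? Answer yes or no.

yes

Schedule Item 4@1, Item 5@1, Item 7@2, Item 1@4, Item 2@5, Item 3@5, Item 6@7: d1:7  d2:7  d3:7  d4:6  d5:6  d6:6  d7:8  d8:8  d9:0 — peak 8 ≤ 8.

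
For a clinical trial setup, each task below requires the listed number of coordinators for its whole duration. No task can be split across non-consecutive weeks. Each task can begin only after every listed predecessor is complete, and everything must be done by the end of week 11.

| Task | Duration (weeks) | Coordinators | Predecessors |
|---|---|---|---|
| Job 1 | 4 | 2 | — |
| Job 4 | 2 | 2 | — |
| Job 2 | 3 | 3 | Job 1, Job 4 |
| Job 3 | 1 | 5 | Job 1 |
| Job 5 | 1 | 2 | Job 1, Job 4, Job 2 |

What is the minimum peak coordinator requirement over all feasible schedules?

5

Early-start (Job 1@1, Job 4@1, Job 2@5, Job 3@5, Job 5@8) gives peak 8: w1:4  w2:4  w3:2  w4:2  w5:8  w6:3  w7:3  w8:2  w9:0  w10:0  w11:0.
Shift Job 3→8, Job 5→9.
Schedule Job 1@1, Job 4@1, Job 2@5, Job 3@8, Job 5@9: w1:4  w2:4  w3:2  w4:2  w5:3  w6:3  w7:3  w8:5  w9:2  w10:0  w11:0 — peak 5.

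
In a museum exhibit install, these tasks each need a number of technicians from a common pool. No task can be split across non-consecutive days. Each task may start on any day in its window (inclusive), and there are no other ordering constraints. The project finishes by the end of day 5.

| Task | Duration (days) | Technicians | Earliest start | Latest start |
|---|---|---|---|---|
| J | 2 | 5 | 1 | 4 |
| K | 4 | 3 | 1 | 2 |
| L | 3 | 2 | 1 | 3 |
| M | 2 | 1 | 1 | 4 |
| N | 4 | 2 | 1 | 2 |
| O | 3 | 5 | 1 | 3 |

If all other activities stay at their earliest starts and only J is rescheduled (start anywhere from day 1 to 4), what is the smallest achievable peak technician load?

13

J@1: d1:18  d2:18  d3:12  d4:5  d5:0 → peak 18
J@2: d1:13  d2:18  d3:17  d4:5  d5:0 → peak 18
J@3: d1:13  d2:13  d3:17  d4:10  d5:0 → peak 17
J@4: d1:13  d2:13  d3:12  d4:10  d5:5 → peak 13
Best is J@4, peak 13.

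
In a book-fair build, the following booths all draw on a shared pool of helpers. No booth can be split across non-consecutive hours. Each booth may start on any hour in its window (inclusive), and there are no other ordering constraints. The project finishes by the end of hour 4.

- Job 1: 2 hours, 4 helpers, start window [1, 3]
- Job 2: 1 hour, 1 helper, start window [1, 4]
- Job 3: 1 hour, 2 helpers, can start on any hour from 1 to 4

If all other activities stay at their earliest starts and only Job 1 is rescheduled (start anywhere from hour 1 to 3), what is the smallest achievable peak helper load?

Job 1@1: h1:7  h2:4  h3:0  h4:0 → peak 7
Job 1@2: h1:3  h2:4  h3:4  h4:0 → peak 4
Job 1@3: h1:3  h2:0  h3:4  h4:4 → peak 4
Best is Job 1@2, peak 4.

4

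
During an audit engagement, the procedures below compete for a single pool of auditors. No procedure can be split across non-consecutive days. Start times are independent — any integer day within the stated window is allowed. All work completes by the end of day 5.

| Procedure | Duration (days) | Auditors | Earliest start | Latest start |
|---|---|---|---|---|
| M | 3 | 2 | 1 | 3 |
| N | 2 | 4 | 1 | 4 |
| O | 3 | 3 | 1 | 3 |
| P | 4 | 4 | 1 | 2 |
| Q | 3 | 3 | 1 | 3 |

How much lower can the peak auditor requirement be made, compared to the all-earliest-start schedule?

4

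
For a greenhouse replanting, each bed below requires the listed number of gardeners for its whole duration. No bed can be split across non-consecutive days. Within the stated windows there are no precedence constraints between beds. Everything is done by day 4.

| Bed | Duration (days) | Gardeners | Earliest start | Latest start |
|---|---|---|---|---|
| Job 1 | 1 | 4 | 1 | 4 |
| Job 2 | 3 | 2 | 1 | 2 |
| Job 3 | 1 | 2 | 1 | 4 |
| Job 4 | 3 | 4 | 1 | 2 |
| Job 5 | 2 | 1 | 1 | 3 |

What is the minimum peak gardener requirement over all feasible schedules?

7

Early-start (Job 1@1, Job 2@1, Job 3@1, Job 4@1, Job 5@1) gives peak 13: d1:13  d2:7  d3:6  d4:0.
Shift Job 3→4, Job 4→2.
Schedule Job 1@1, Job 2@1, Job 3@4, Job 4@2, Job 5@1: d1:7  d2:7  d3:6  d4:6 — peak 7.
Total gardener-days = 26 over 4 days ⇒ peak ≥ ⌈26/4⌉ = 7, so 7 is optimal.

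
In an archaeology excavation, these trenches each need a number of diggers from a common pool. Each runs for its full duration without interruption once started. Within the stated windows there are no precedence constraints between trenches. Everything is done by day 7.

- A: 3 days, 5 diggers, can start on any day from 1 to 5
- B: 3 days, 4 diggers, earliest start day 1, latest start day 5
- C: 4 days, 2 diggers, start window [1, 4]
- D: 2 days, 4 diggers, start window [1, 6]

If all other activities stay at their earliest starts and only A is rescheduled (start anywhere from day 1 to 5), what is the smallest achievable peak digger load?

A@1: d1:15  d2:15  d3:11  d4:2  d5:0  d6:0  d7:0 → peak 15
A@2: d1:10  d2:15  d3:11  d4:7  d5:0  d6:0  d7:0 → peak 15
A@3: d1:10  d2:10  d3:11  d4:7  d5:5  d6:0  d7:0 → peak 11
A@4: d1:10  d2:10  d3:6  d4:7  d5:5  d6:5  d7:0 → peak 10
A@5: d1:10  d2:10  d3:6  d4:2  d5:5  d6:5  d7:5 → peak 10
Best is A@4, peak 10.

10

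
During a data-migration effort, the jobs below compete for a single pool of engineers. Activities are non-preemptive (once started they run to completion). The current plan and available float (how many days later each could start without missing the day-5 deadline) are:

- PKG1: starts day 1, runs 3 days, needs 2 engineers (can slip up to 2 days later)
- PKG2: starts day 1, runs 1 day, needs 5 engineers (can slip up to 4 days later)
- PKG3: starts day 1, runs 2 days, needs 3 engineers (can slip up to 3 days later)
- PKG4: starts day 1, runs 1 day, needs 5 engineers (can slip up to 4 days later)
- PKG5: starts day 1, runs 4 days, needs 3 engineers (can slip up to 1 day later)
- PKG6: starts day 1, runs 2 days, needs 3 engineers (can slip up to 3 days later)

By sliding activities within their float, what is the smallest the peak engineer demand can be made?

Early-start (PKG1@1, PKG2@1, PKG3@1, PKG4@1, PKG5@1, PKG6@1) gives peak 21: d1:21  d2:11  d3:5  d4:3  d5:0.
Shift PKG1→2, PKG4→5, PKG5→2, PKG6→3.
Schedule PKG1@2, PKG2@1, PKG3@1, PKG4@5, PKG5@2, PKG6@3: d1:8  d2:8  d3:8  d4:8  d5:8 — peak 8.
Total engineer-days = 40 over 5 days ⇒ peak ≥ ⌈40/5⌉ = 8, so 8 is optimal.

8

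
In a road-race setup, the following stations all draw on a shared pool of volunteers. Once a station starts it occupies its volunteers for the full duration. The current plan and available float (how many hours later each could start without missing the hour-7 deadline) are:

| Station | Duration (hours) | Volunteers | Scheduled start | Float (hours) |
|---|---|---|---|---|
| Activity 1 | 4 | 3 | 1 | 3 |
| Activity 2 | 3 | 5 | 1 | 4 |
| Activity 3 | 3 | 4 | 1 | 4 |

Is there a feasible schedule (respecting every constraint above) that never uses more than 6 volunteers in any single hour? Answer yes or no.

no

The minimum achievable peak is 7; 6 < 7, so no feasible schedule stays within the cap.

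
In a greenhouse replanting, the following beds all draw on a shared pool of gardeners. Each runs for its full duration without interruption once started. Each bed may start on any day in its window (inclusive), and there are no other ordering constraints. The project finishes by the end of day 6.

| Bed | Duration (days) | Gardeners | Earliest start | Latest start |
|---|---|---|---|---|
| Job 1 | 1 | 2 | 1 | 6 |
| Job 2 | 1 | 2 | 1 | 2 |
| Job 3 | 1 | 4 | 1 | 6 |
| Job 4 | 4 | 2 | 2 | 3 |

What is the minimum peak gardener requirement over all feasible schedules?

Early-start (Job 1@1, Job 2@1, Job 3@1, Job 4@2) gives peak 8: d1:8  d2:2  d3:2  d4:2  d5:2  d6:0.
Shift Job 3→2, Job 4→3.
Schedule Job 1@1, Job 2@1, Job 3@2, Job 4@3: d1:4  d2:4  d3:2  d4:2  d5:2  d6:2 — peak 4.

4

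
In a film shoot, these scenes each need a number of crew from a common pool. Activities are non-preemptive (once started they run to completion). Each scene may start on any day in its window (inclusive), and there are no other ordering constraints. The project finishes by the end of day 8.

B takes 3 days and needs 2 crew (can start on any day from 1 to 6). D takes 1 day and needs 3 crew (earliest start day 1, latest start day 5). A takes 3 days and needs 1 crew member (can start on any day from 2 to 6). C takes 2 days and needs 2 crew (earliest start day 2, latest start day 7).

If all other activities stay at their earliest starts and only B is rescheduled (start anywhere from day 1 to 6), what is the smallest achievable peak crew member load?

3

B@1: d1:5  d2:5  d3:5  d4:1  d5:0  d6:0  d7:0  d8:0 → peak 5
B@2: d1:3  d2:5  d3:5  d4:3  d5:0  d6:0  d7:0  d8:0 → peak 5
B@3: d1:3  d2:3  d3:5  d4:3  d5:2  d6:0  d7:0  d8:0 → peak 5
B@4: d1:3  d2:3  d3:3  d4:3  d5:2  d6:2  d7:0  d8:0 → peak 3
B@5: d1:3  d2:3  d3:3  d4:1  d5:2  d6:2  d7:2  d8:0 → peak 3
B@6: d1:3  d2:3  d3:3  d4:1  d5:0  d6:2  d7:2  d8:2 → peak 3
Best is B@4, peak 3.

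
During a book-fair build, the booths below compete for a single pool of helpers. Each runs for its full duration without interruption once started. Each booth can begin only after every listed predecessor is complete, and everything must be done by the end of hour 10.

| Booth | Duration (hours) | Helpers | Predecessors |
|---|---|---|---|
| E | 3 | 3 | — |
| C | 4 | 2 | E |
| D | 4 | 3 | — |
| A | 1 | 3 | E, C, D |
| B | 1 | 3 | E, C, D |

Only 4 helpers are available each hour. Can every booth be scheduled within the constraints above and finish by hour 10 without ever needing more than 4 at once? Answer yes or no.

The minimum achievable peak is 5; 4 < 5, so no feasible schedule stays within the cap.

no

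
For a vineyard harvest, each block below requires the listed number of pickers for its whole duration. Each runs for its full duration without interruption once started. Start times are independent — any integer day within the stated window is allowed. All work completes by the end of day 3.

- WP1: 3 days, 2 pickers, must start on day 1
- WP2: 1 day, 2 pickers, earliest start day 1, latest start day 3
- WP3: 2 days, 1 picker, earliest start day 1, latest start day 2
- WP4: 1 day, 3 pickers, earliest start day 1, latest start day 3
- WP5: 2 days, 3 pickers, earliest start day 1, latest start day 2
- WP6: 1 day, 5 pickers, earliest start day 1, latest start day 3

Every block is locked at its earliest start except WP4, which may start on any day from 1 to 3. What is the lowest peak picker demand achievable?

WP4@1: d1:16  d2:6  d3:2 → peak 16
WP4@2: d1:13  d2:9  d3:2 → peak 13
WP4@3: d1:13  d2:6  d3:5 → peak 13
Best is WP4@2, peak 13.

13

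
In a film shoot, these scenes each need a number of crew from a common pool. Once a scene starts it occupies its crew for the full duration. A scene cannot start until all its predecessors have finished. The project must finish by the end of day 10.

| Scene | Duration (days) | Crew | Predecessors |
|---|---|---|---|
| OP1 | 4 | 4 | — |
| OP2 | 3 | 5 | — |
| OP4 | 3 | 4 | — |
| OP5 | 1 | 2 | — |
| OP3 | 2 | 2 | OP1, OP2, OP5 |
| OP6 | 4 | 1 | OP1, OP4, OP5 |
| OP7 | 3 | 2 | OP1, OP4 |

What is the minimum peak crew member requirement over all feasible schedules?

Early-start (OP1@1, OP2@1, OP4@1, OP5@1, OP3@5, OP6@5, OP7@5) gives peak 15: d1:15  d2:13  d3:13  d4:4  d5:5  d6:5  d7:3  d8:1  d9:0  d10:0.
Shift OP2→5, OP5→4, OP3→8.
Schedule OP1@1, OP2@5, OP4@1, OP5@4, OP3@8, OP6@5, OP7@5: d1:8  d2:8  d3:8  d4:6  d5:8  d6:8  d7:8  d8:3  d9:2  d10:0 — peak 8.

8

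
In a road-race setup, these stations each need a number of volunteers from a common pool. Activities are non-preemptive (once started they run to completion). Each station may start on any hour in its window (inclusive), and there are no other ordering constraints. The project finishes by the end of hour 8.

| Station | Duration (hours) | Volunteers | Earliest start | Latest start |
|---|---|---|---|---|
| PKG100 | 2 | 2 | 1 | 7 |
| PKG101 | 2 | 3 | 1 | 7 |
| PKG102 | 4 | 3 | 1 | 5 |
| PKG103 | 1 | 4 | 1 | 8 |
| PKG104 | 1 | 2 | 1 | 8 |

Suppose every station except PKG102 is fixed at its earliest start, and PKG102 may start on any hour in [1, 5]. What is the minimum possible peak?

PKG102@1: h1:14  h2:8  h3:3  h4:3  h5:0  h6:0  h7:0  h8:0 → peak 14
PKG102@2: h1:11  h2:8  h3:3  h4:3  h5:3  h6:0  h7:0  h8:0 → peak 11
PKG102@3: h1:11  h2:5  h3:3  h4:3  h5:3  h6:3  h7:0  h8:0 → peak 11
PKG102@4: h1:11  h2:5  h3:0  h4:3  h5:3  h6:3  h7:3  h8:0 → peak 11
PKG102@5: h1:11  h2:5  h3:0  h4:0  h5:3  h6:3  h7:3  h8:3 → peak 11
Best is PKG102@2, peak 11.

11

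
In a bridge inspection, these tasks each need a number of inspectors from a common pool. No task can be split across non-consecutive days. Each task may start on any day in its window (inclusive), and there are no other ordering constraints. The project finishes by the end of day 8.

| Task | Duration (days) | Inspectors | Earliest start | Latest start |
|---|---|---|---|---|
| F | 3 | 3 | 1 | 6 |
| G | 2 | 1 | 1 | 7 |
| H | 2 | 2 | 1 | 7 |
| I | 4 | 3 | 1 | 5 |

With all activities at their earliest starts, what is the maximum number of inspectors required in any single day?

9

Early-start schedule: F@1, G@1, H@1, I@1.
Load per day: day 1: 9, day 2: 9, day 3: 6, day 4: 3, day 5: 0, day 6: 0, day 7: 0, day 8: 0.
Peak is 9.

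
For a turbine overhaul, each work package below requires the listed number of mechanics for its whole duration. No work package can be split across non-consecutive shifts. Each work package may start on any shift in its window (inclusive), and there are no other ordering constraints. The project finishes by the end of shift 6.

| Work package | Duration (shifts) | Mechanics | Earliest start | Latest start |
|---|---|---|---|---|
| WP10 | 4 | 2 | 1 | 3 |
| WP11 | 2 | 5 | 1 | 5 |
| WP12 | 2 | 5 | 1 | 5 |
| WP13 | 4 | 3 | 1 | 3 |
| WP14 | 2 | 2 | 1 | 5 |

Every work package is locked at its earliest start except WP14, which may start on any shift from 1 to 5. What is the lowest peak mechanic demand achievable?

15

WP14@1: s1:17  s2:17  s3:5  s4:5  s5:0  s6:0 → peak 17
WP14@2: s1:15  s2:17  s3:7  s4:5  s5:0  s6:0 → peak 17
WP14@3: s1:15  s2:15  s3:7  s4:7  s5:0  s6:0 → peak 15
WP14@4: s1:15  s2:15  s3:5  s4:7  s5:2  s6:0 → peak 15
WP14@5: s1:15  s2:15  s3:5  s4:5  s5:2  s6:2 → peak 15
Best is WP14@3, peak 15.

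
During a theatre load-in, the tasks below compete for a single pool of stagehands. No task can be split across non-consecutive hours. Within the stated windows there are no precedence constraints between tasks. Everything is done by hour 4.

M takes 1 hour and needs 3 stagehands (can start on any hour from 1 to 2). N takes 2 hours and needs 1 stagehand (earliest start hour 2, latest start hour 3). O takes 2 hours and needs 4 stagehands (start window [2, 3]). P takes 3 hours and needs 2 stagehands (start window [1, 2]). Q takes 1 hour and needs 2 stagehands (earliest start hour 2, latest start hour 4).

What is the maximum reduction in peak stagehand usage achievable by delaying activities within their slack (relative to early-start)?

Early-start peak: h1:5  h2:9  h3:7  h4:0 ⇒ 9.
Leveled (M@1, N@2, O@2, P@1, Q@4): h1:5  h2:7  h3:7  h4:2 ⇒ 7.
Reduction 9 − 7 = 2.

2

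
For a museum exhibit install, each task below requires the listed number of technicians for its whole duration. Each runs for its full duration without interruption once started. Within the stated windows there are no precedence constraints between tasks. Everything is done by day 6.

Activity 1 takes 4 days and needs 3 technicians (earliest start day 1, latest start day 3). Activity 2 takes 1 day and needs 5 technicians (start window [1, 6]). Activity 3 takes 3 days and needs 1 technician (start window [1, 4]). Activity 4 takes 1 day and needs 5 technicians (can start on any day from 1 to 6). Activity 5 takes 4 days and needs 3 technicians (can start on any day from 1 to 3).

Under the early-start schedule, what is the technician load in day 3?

7

At early start, day 3 has: Activity 1, Activity 3, Activity 5.
Demand: 3 + 1 + 3 = 7.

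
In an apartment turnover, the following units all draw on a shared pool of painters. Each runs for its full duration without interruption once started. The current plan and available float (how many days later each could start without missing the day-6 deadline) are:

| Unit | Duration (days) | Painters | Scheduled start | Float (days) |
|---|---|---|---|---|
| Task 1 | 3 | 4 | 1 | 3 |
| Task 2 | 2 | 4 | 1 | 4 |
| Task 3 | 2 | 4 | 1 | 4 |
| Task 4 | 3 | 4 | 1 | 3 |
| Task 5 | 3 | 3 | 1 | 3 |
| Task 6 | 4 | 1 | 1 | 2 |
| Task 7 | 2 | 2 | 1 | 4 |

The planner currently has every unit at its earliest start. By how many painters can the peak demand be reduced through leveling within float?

11

Early-start peak: d1:22  d2:22  d3:12  d4:1  d5:0  d6:0 ⇒ 22.
Leveled (Task 1@1, Task 2@1, Task 3@4, Task 4@4, Task 5@1, Task 6@3, Task 7@3): d1:11  d2:11  d3:10  d4:11  d5:9  d6:5 ⇒ 11.
Reduction 22 − 11 = 11.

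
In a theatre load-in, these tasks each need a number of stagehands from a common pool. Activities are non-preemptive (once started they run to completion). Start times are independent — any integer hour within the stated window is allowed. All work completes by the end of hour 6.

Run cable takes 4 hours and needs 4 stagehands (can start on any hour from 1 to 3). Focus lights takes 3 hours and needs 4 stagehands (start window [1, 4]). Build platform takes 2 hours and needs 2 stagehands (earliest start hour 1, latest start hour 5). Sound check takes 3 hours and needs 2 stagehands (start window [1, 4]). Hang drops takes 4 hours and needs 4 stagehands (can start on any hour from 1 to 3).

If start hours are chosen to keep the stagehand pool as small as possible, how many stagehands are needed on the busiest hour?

12

Early-start (Run cable@1, Focus lights@1, Build platform@1, Sound check@1, Hang drops@1) gives peak 16: h1:16  h2:16  h3:14  h4:8  h5:0  h6:0.
Shift Sound check→4, Hang drops→3.
Schedule Run cable@1, Focus lights@1, Build platform@1, Sound check@4, Hang drops@3: h1:10  h2:10  h3:12  h4:10  h5:6  h6:6 — peak 12.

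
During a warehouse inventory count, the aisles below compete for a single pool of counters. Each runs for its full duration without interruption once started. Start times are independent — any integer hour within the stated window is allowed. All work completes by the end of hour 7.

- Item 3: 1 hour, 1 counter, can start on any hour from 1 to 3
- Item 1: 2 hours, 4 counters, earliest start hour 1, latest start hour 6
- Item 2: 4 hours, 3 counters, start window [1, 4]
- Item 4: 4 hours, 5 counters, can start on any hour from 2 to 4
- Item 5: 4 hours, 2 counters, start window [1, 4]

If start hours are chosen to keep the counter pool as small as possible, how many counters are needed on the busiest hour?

10

Early-start (Item 3@1, Item 1@1, Item 2@1, Item 4@2, Item 5@1) gives peak 14: h1:10  h2:14  h3:10  h4:10  h5:5  h6:0  h7:0.
Shift Item 4→3.
Schedule Item 3@1, Item 1@1, Item 2@1, Item 4@3, Item 5@1: h1:10  h2:9  h3:10  h4:10  h5:5  h6:5  h7:0 — peak 10.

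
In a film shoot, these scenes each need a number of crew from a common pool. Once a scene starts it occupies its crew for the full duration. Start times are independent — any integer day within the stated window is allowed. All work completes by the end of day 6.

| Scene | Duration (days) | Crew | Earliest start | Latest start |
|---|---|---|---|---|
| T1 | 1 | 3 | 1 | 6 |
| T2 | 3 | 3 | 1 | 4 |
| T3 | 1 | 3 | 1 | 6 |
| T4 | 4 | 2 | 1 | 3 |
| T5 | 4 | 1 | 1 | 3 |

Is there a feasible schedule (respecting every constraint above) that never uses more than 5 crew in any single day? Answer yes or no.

no

The minimum achievable peak is 6; 5 < 6, so no feasible schedule stays within the cap.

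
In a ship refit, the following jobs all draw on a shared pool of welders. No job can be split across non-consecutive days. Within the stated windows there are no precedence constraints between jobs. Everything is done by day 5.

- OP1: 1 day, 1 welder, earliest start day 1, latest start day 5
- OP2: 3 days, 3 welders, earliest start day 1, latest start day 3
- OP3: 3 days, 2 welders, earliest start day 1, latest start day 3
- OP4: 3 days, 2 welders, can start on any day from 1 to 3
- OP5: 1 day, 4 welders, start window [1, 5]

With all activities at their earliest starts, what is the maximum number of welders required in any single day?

12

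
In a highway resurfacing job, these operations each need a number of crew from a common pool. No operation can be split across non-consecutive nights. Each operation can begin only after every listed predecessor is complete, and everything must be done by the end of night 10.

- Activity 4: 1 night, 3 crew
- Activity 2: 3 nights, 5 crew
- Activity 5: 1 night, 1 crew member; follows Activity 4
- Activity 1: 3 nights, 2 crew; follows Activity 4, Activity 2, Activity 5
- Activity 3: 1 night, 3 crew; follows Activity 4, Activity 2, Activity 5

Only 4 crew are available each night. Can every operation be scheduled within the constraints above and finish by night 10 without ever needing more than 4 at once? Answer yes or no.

no

The minimum achievable peak is 5; 4 < 5, so no feasible schedule stays within the cap.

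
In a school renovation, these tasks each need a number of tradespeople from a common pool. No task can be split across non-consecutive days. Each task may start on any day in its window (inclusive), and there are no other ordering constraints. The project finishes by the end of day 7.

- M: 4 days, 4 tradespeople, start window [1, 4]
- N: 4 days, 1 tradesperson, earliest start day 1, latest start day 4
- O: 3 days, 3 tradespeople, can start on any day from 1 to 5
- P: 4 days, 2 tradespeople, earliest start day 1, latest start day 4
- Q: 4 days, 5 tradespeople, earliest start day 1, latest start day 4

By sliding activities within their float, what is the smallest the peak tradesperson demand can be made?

Early-start (M@1, N@1, O@1, P@1, Q@1) gives peak 15: d1:15  d2:15  d3:15  d4:12  d5:0  d6:0  d7:0.
Shift Q→4.
Schedule M@1, N@1, O@1, P@1, Q@4: d1:10  d2:10  d3:10  d4:12  d5:5  d6:5  d7:5 — peak 12.

12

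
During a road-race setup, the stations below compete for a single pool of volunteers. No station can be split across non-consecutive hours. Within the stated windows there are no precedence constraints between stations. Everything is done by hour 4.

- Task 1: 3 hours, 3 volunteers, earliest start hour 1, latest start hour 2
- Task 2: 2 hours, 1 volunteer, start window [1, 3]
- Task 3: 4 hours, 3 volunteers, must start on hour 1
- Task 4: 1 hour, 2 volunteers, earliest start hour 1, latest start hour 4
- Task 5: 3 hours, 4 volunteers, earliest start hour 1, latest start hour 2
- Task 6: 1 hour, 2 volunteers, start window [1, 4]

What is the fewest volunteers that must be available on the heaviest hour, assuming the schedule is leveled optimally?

11

Early-start (Task 1@1, Task 2@1, Task 3@1, Task 4@1, Task 5@1, Task 6@1) gives peak 15: h1:15  h2:11  h3:10  h4:3.
Shift Task 5→2.
Schedule Task 1@1, Task 2@1, Task 3@1, Task 4@1, Task 5@2, Task 6@1: h1:11  h2:11  h3:10  h4:7 — peak 11.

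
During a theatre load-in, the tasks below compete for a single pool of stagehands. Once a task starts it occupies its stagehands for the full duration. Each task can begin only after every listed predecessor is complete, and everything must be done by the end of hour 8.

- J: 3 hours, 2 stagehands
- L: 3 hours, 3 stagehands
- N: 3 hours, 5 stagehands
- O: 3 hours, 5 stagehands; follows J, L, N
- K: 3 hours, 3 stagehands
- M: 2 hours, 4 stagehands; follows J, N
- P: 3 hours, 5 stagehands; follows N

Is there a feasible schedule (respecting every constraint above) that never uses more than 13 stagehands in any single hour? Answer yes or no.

yes

Schedule J@1, L@1, N@1, O@4, K@1, M@4, P@6: h1:13  h2:13  h3:13  h4:9  h5:9  h6:10  h7:5  h8:5 — peak 13 ≤ 13.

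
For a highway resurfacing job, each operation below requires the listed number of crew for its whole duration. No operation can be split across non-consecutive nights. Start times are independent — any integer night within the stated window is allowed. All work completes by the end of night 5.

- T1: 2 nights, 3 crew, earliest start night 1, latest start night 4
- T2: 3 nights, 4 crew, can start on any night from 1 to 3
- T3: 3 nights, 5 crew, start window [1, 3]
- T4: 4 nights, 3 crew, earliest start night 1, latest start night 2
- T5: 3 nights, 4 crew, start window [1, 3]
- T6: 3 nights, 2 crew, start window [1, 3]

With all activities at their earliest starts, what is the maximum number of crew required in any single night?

21

Early-start schedule: T1@1, T2@1, T3@1, T4@1, T5@1, T6@1.
Load per night: night 1: 21, night 2: 21, night 3: 18, night 4: 3, night 5: 0.
Peak is 21.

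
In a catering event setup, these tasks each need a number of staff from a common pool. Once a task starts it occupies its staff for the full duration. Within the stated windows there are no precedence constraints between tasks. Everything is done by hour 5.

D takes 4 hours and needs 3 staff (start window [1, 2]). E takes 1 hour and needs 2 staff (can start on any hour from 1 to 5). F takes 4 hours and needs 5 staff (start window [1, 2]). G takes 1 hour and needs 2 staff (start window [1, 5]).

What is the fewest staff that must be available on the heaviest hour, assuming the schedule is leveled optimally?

8

Early-start (D@1, E@1, F@1, G@1) gives peak 12: h1:12  h2:8  h3:8  h4:8  h5:0.
Shift F→2.
Schedule D@1, E@1, F@2, G@1: h1:7  h2:8  h3:8  h4:8  h5:5 — peak 8.
Total staffer-hours = 36 over 5 hours ⇒ peak ≥ ⌈36/5⌉ = 8, so 8 is optimal.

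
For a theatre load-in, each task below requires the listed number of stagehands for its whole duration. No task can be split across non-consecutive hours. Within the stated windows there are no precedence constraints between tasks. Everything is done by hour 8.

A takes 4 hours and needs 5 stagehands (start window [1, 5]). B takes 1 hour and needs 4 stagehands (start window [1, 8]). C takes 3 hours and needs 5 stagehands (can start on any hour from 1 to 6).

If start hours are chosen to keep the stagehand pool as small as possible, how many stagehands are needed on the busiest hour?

5

Early-start (A@1, B@1, C@1) gives peak 14: h1:14  h2:10  h3:10  h4:5  h5:0  h6:0  h7:0  h8:0.
Shift B→5, C→6.
Schedule A@1, B@5, C@6: h1:5  h2:5  h3:5  h4:5  h5:4  h6:5  h7:5  h8:5 — peak 5.
Total stagehand-hours = 39 over 8 hours ⇒ peak ≥ ⌈39/8⌉ = 5, so 5 is optimal.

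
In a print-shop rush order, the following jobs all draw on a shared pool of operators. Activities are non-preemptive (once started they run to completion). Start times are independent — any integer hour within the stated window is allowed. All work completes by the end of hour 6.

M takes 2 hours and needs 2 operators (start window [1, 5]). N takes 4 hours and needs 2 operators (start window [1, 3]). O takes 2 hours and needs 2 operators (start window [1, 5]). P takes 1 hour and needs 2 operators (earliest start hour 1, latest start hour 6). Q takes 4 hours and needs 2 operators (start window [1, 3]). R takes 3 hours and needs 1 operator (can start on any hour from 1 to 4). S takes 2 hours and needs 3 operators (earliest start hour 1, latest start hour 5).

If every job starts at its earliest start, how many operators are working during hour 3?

5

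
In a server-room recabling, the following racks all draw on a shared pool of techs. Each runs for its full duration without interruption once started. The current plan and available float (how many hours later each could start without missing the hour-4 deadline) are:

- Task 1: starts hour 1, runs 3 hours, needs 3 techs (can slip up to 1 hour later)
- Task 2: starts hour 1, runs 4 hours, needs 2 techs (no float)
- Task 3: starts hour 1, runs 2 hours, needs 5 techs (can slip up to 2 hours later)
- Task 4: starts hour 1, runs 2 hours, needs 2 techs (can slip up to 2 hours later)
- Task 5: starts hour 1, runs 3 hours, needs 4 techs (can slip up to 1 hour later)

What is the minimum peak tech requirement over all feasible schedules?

Early-start (Task 1@1, Task 2@1, Task 3@1, Task 4@1, Task 5@1) gives peak 16: h1:16  h2:16  h3:9  h4:2.
Shift Task 4→3.
Schedule Task 1@1, Task 2@1, Task 3@1, Task 4@3, Task 5@1: h1:14  h2:14  h3:11  h4:4 — peak 14.

14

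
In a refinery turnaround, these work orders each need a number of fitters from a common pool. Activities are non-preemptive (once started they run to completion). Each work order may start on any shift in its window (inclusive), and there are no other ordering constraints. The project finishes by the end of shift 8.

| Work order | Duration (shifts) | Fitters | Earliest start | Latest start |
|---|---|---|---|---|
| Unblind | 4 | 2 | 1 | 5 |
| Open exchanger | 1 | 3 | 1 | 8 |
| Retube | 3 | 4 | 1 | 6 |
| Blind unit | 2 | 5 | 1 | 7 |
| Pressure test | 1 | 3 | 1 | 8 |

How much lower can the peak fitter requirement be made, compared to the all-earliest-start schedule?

11

Early-start peak: s1:17  s2:11  s3:6  s4:2  s5:0  s6:0  s7:0  s8:0 ⇒ 17.
Leveled (Unblind@1, Open exchanger@1, Retube@2, Blind unit@5, Pressure test@7): s1:5  s2:6  s3:6  s4:6  s5:5  s6:5  s7:3  s8:0 ⇒ 6.
Reduction 17 − 6 = 11.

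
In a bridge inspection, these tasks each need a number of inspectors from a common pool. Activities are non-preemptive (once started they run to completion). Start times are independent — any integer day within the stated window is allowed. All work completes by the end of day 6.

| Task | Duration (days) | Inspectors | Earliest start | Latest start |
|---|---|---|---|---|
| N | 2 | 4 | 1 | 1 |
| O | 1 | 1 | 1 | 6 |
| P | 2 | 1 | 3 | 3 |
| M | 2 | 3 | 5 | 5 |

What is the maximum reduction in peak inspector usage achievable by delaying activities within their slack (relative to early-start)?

Early-start peak: d1:5  d2:4  d3:1  d4:1  d5:3  d6:3 ⇒ 5.
Leveled (N@1, O@3, P@3, M@5): d1:4  d2:4  d3:2  d4:1  d5:3  d6:3 ⇒ 4.
Reduction 5 − 4 = 1.

1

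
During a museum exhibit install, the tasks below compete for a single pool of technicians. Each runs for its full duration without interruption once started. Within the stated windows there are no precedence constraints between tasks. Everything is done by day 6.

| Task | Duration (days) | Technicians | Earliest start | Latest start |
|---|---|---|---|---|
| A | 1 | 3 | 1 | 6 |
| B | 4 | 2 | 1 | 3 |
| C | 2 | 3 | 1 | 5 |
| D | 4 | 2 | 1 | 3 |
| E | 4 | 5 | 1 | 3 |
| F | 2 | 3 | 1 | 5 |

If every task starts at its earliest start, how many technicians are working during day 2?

At early start, day 2 has: B, C, D, E, F.
Demand: 2 + 3 + 2 + 5 + 3 = 15.

15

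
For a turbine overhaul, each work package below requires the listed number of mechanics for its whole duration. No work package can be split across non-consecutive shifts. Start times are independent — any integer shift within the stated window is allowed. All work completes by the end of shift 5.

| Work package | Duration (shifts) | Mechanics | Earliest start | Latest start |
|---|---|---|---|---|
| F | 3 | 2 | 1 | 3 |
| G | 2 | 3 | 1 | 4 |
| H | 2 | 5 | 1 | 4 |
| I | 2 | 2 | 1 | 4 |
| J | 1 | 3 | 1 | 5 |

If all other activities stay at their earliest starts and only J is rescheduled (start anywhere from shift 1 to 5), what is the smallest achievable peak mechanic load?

J@1: s1:15  s2:12  s3:2  s4:0  s5:0 → peak 15
J@2: s1:12  s2:15  s3:2  s4:0  s5:0 → peak 15
J@3: s1:12  s2:12  s3:5  s4:0  s5:0 → peak 12
J@4: s1:12  s2:12  s3:2  s4:3  s5:0 → peak 12
J@5: s1:12  s2:12  s3:2  s4:0  s5:3 → peak 12
Best is J@3, peak 12.

12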